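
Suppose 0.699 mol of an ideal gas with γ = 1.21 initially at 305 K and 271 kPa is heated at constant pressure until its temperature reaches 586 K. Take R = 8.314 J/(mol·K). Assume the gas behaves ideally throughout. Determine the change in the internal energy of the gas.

V₁ = nRT₁/P₁ = 0.699×8.314×305/271 = 6.54 L.
Isobaric: P stays 271 kPa; V/T = const ⇒ T₂ = 586 K, V₂ = 12.6 L.
For an ideal gas ΔU = nCvΔT with Cv = R/(γ−1) = 39.6 J/(mol·K).
ΔU = 0.699×39.6×(586−305) = 7780 J.

7780 J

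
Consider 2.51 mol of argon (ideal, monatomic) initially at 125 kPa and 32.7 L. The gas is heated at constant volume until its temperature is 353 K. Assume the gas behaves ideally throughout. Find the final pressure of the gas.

T₁ = P₁V₁/(nR) = 125×32.7/(2.51×8.314) = 196 K.
Isochoric: V stays 32.7 L; P/T = const ⇒ T₂ = 353 K, P₂ = 225 kPa.

225 kPa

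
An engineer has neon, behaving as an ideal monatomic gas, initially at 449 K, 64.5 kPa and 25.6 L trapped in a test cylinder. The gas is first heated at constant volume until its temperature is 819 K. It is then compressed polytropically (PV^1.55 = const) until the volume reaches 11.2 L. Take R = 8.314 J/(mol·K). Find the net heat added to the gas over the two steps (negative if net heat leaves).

1490 J

n = P₁V₁/(RT₁) = 64.5×25.6/(8.314×449) = 0.442 mol.
Step 1 — Isochoric: V stays 25.6 L; P/T = const ⇒ T₂ = 819 K, P₂ = 118 kPa.
W = 0 (no volume change).
ΔU = nCvΔT = 0.442×12.5×(819−449) = 2040 J.
Q = ΔU = 2040 J.
State after step 1: P = 118 kPa, V = 25.6 L, T = 819 K.
Step 2 — Polytropic n=1.55: T₂ = T₁(V₁/V₂)^(n−1) = 819×(2.29)^0.55 = 1290 K; P₂ = P₁(V₁/V₂)^n = 424 kPa.
W = (P₁V₁−P₂V₂)/(n−1) = (118×25.6−424×11.2)/0.55 = -3150 J.
ΔU = nCvΔT = 0.442×12.5×(1290−819) = 2600 J.
Q = ΔU + W = -552 J.
Net over both steps: W = -3150 J, Q = 1490 J, ΔU = 4640 J.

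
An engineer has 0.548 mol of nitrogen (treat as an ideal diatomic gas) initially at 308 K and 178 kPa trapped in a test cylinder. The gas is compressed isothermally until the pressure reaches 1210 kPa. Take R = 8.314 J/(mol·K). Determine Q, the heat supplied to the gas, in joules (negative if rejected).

-2690 J

V₁ = nRT₁/P₁ = 0.548×8.314×308/178 = 7.88 L.
Isothermal: T stays 308 K; PV = const ⇒ V₂ = 1.16 L, P₂ = 1210 kPa.
ΔU = 0 (ideal gas, T constant).
W = nRT ln(V₂/V₁) = 0.548×8.314×308×ln(0.147) = -2690 J.
Q = ΔU + W = -2690 J.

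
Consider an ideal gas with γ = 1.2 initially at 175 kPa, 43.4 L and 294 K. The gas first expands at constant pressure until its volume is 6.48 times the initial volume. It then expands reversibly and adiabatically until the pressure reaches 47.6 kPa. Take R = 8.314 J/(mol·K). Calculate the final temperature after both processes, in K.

1530 K

n = P₁V₁/(RT₁) = 175×43.4/(8.314×294) = 3.11 mol.
Step 1 — Isobaric: P stays 175 kPa; V/T = const ⇒ T₂ = 1910 K, V₂ = 281 L.
W = PΔV = 175×(281−43.4) kPa·L = 41600 J.
ΔU = nCvΔT = 3.11×41.6×(1910−294) = 208000 J.
Q = ΔU + W = nCpΔT = 250000 J.
State after step 1: P = 175 kPa, V = 281 L, T = 1910 K.
Step 2 — Adiabatic: T₂/T₁ = (P₂/P₁)^((γ−1)/γ) ⇒ T₂ = 1910×(0.272)^0.167 = 1530 K; V₂ = 832 L.
ΔU = nCvΔT = 3.11×41.6×(1530−1910) = -48000 J.
Q = 0 for an adiabatic process, so W = −ΔU = 48000 J.
Net over both steps: W = 89600 J, Q = 250000 J, ΔU = 160000 J.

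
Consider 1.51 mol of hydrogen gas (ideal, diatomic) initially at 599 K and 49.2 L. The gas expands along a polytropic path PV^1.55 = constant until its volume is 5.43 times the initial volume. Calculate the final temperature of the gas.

P₁ = nRT₁/V₁ = 1.51×8.314×599/49.2 = 153 kPa.
Polytropic n=1.55: T₂ = T₁(V₁/V₂)^(n−1) = 599×(0.184)^0.55 = 236 K; P₂ = P₁(V₁/V₂)^n = 11.1 kPa.

236 K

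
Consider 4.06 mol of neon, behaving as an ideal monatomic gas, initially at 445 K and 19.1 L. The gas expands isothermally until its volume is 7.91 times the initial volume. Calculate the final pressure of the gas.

99.4 kPa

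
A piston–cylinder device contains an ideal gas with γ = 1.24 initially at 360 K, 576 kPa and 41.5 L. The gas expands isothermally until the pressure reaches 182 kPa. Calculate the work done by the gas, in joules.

27500 J

n = P₁V₁/(RT₁) = 576×41.5/(8.314×360) = 7.99 mol.
Isothermal: T stays 360 K; PV = const ⇒ V₂ = 131 L, P₂ = 182 kPa.
W = nRT ln(V₂/V₁) = 7.99×8.314×360×ln(3.16) = 27500 J.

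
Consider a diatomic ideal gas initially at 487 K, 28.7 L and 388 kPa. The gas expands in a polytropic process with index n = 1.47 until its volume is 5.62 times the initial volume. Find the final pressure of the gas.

30.7 kPa

Polytropic n=1.47: T₂ = T₁(V₁/V₂)^(n−1) = 487×(0.178)^0.47 = 216 K; P₂ = P₁(V₁/V₂)^n = 30.7 kPa.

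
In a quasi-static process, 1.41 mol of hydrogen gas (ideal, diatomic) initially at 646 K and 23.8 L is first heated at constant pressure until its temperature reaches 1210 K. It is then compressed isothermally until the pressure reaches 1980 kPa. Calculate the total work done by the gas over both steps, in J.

-19300 J

P₁ = nRT₁/V₁ = 1.41×8.314×646/23.8 = 318 kPa.
Step 1 — Isobaric: P stays 318 kPa; V/T = const ⇒ T₂ = 1210 K, V₂ = 44.6 L.
W = PΔV = 318×(44.6−23.8) kPa·L = 6610 J.
ΔU = nCvΔT = 1.41×20.8×(1210−646) = 16500 J.
Q = ΔU + W = nCpΔT = 23100 J.
State after step 1: P = 318 kPa, V = 44.6 L, T = 1210 K.
Step 2 — Isothermal: T stays 1210 K; PV = const ⇒ V₂ = 7.16 L, P₂ = 1980 kPa.
ΔU = 0 (ideal gas, T constant).
W = nRT ln(V₂/V₁) = 1.41×8.314×1210×ln(0.161) = -25900 J.
Q = ΔU + W = -25900 J.
Net over both steps: W = -19300 J, Q = -2790 J, ΔU = 16500 J.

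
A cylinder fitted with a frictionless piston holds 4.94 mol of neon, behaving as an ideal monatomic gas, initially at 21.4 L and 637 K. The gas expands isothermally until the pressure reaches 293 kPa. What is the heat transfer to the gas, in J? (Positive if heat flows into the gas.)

37400 J

P₁ = nRT₁/V₁ = 4.94×8.314×637/21.4 = 1220 kPa.
Isothermal: T stays 637 K; PV = const ⇒ V₂ = 89.3 L, P₂ = 293 kPa.
ΔU = 0 (ideal gas, T constant).
W = nRT ln(V₂/V₁) = 4.94×8.314×637×ln(4.17) = 37400 J.
Q = ΔU + W = 37400 J.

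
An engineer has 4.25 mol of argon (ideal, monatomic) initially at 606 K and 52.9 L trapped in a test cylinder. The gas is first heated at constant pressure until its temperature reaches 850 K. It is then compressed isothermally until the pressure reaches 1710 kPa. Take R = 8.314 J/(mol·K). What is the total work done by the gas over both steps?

P₁ = nRT₁/V₁ = 4.25×8.314×606/52.9 = 405 kPa.
Step 1 — Isobaric: P stays 405 kPa; V/T = const ⇒ T₂ = 850 K, V₂ = 74.2 L.
W = PΔV = 405×(74.2−52.9) kPa·L = 8620 J.
ΔU = nCvΔT = 4.25×12.5×(850−606) = 12900 J.
Q = ΔU + W = nCpΔT = 21600 J.
State after step 1: P = 405 kPa, V = 74.2 L, T = 850 K.
Step 2 — Isothermal: T stays 850 K; PV = const ⇒ V₂ = 17.6 L, P₂ = 1710 kPa.
ΔU = 0 (ideal gas, T constant).
W = nRT ln(V₂/V₁) = 4.25×8.314×850×ln(0.237) = -43300 J.
Q = ΔU + W = -43300 J.
Net over both steps: W = -34700 J, Q = -21700 J, ΔU = 12900 J.

-34700 J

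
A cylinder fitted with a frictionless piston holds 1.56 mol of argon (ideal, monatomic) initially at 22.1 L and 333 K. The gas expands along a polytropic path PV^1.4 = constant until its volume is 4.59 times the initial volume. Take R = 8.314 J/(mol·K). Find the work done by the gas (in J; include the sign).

4930 J

P₁ = nRT₁/V₁ = 1.56×8.314×333/22.1 = 195 kPa.
Polytropic n=1.4: T₂ = T₁(V₁/V₂)^(n−1) = 333×(0.218)^0.40 = 181 K; P₂ = P₁(V₁/V₂)^n = 23.1 kPa.
W = (P₁V₁−P₂V₂)/(n−1) = (195×22.1−23.1×101)/0.40 = 4930 J.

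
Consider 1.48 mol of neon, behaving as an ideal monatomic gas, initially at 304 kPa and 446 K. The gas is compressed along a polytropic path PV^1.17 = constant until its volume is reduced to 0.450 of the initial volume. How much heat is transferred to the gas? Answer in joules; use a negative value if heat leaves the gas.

-3500 J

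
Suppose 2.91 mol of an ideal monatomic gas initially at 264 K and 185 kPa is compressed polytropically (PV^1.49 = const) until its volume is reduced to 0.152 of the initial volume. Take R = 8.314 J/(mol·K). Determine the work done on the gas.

V₁ = nRT₁/P₁ = 2.91×8.314×264/185 = 34.5 L.
Polytropic n=1.49: T₂ = T₁(V₁/V₂)^(n−1) = 264×(6.58)^0.49 = 665 K; P₂ = P₁(V₁/V₂)^n = 3060 kPa.
W = (P₁V₁−P₂V₂)/(n−1) = (185×34.5−3060×5.25)/0.49 = -19800 J.
Work done on the gas = −W_by = 19800 J.

19800 J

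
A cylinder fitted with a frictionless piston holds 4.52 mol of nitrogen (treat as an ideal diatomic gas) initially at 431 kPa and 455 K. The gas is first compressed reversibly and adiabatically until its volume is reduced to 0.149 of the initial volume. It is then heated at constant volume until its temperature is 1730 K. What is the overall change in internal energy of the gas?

V₁ = nRT₁/P₁ = 4.52×8.314×455/431 = 39.7 L.
Step 1 — Adiabatic: TV^(γ−1) = const ⇒ T₂ = 455×(6.71)^0.400 = 974 K; PV^γ = const ⇒ P₂ = 6190 kPa.
ΔU = nCvΔT = 4.52×20.8×(974−455) = 48800 J.
Q = 0 for an adiabatic process, so W = −ΔU = -48800 J.
State after step 1: P = 6190 kPa, V = 5.91 L, T = 974 K.
Step 2 — Isochoric: V stays 5.91 L; P/T = const ⇒ T₂ = 1730 K, P₂ = 11000 kPa.
W = 0 (no volume change).
ΔU = nCvΔT = 4.52×20.8×(1730−974) = 71000 J.
Q = ΔU = 71000 J.
Net over both steps: W = -48800 J, Q = 71000 J, ΔU = 120000 J.

120000 J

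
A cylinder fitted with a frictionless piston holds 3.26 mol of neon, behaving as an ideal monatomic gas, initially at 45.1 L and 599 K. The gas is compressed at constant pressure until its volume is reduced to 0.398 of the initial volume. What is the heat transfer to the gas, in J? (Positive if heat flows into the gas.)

-24400 J

P₁ = nRT₁/V₁ = 3.26×8.314×599/45.1 = 360 kPa.
Isobaric: P stays 360 kPa; V/T = const ⇒ T₂ = 238 K, V₂ = 17.9 L.
W = PΔV = 360×(17.9−45.1) kPa·L = -9770 J.
ΔU = nCvΔT = 3.26×12.5×(238−599) = -14700 J.
Q = ΔU + W = nCpΔT = -24400 J.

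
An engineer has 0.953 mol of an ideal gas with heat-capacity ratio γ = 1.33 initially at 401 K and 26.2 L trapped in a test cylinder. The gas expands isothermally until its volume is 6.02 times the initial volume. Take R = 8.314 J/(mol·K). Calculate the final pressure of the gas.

P₁ = nRT₁/V₁ = 0.953×8.314×401/26.2 = 121 kPa.
Isothermal: T stays 401 K; PV = const ⇒ V₂ = 158 L, P₂ = 20.1 kPa.

20.1 kPa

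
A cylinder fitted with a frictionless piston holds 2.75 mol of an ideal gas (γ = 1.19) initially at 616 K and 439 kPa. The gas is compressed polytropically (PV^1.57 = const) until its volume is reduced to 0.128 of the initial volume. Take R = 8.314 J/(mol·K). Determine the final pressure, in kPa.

11100 kPa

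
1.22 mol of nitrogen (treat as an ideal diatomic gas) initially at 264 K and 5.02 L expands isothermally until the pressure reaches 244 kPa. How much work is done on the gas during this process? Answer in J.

-2090 J

P₁ = nRT₁/V₁ = 1.22×8.314×264/5.02 = 533 kPa.
Isothermal: T stays 264 K; PV = const ⇒ V₂ = 11.0 L, P₂ = 244 kPa.
W = nRT ln(V₂/V₁) = 1.22×8.314×264×ln(2.19) = 2090 J.
Work done on the gas = −W_by = -2090 J.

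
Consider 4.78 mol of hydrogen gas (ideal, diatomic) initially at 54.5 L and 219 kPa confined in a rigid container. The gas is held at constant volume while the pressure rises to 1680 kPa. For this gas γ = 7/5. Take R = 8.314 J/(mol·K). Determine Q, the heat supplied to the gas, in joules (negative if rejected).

T₁ = P₁V₁/(nR) = 219×54.5/(4.78×8.314) = 300 K.
Isochoric: V stays 54.5 L; P/T = const ⇒ T₂ = 2300 K, P₂ = 1680 kPa.
W = 0 (no volume change).
ΔU = nCvΔT = 4.78×20.8×(2300−300) = 199000 J.
Q = ΔU = 199000 J.

199000 J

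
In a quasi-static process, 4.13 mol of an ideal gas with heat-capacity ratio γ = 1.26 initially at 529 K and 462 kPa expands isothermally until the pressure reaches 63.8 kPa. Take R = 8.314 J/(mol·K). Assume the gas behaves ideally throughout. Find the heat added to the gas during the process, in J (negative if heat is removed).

V₁ = nRT₁/P₁ = 4.13×8.314×529/462 = 39.3 L.
Isothermal: T stays 529 K; PV = const ⇒ V₂ = 285 L, P₂ = 63.8 kPa.
ΔU = 0 (ideal gas, T constant).
W = nRT ln(V₂/V₁) = 4.13×8.314×529×ln(7.24) = 36000 J.
Q = ΔU + W = 36000 J.

36000 J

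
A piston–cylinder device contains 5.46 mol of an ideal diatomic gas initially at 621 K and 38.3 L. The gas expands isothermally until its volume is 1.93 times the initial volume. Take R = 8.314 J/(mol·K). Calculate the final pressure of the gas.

381 kPa

P₁ = nRT₁/V₁ = 5.46×8.314×621/38.3 = 736 kPa.
Isothermal: T stays 621 K; PV = const ⇒ V₂ = 73.9 L, P₂ = 381 kPa.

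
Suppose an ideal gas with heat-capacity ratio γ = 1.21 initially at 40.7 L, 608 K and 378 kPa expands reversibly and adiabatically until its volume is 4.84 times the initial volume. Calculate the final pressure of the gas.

56.1 kPa

Adiabatic: TV^(γ−1) = const ⇒ T₂ = 608×(0.207)^0.210 = 437 K; PV^γ = const ⇒ P₂ = 56.1 kPa.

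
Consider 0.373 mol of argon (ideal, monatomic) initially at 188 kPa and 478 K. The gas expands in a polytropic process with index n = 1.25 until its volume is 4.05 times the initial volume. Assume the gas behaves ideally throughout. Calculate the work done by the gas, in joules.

1750 J

V₁ = nRT₁/P₁ = 0.373×8.314×478/188 = 7.88 L.
Polytropic n=1.25: T₂ = T₁(V₁/V₂)^(n−1) = 478×(0.247)^0.25 = 337 K; P₂ = P₁(V₁/V₂)^n = 32.7 kPa.
W = (P₁V₁−P₂V₂)/(n−1) = (188×7.88−32.7×31.9)/0.25 = 1750 J.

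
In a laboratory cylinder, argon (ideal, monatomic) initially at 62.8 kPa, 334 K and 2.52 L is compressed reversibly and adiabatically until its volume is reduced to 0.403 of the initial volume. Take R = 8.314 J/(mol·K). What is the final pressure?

286 kPa

Adiabatic: TV^(γ−1) = const ⇒ T₂ = 334×(2.48)^0.667 = 612 K; PV^γ = const ⇒ P₂ = 286 kPa.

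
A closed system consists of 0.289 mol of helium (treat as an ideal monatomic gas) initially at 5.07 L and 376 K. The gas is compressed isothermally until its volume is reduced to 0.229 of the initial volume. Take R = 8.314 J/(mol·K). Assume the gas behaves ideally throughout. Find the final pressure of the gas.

P₁ = nRT₁/V₁ = 0.289×8.314×376/5.07 = 178 kPa.
Isothermal: T stays 376 K; PV = const ⇒ V₂ = 1.16 L, P₂ = 778 kPa.

778 kPa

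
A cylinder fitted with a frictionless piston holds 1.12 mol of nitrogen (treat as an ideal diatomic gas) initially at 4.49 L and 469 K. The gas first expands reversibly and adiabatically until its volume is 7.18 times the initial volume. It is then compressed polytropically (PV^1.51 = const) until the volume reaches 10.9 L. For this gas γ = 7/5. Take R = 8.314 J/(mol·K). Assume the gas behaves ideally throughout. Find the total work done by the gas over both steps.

P₁ = nRT₁/V₁ = 1.12×8.314×469/4.49 = 973 kPa.
Step 1 — Adiabatic: TV^(γ−1) = const ⇒ T₂ = 469×(0.139)^0.400 = 213 K; PV^γ = const ⇒ P₂ = 61.6 kPa.
ΔU = nCvΔT = 1.12×20.8×(213−469) = -5960 J.
Q = 0 for an adiabatic process, so W = −ΔU = 5960 J.
State after step 1: P = 61.6 kPa, V = 32.2 L, T = 213 K.
Step 2 — Polytropic n=1.51: T₂ = T₁(V₁/V₂)^(n−1) = 213×(2.96)^0.51 = 371 K; P₂ = P₁(V₁/V₂)^n = 317 kPa.
W = (P₁V₁−P₂V₂)/(n−1) = (61.6×32.2−317×10.9)/0.51 = -2870 J.
ΔU = nCvΔT = 1.12×20.8×(371−213) = 3660 J.
Q = ΔU + W = 790 J.
Net over both steps: W = 3080 J, Q = 790 J, ΔU = -2290 J.

3080 J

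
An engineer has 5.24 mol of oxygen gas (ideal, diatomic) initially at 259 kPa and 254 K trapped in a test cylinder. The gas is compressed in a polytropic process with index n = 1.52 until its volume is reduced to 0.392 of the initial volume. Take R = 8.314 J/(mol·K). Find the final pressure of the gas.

1080 kPa

V₁ = nRT₁/P₁ = 5.24×8.314×254/259 = 42.7 L.
Polytropic n=1.52: T₂ = T₁(V₁/V₂)^(n−1) = 254×(2.55)^0.52 = 413 K; P₂ = P₁(V₁/V₂)^n = 1080 kPa.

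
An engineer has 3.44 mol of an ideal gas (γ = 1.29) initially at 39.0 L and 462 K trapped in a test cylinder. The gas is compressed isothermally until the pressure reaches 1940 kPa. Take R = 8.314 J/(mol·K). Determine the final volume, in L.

6.81 L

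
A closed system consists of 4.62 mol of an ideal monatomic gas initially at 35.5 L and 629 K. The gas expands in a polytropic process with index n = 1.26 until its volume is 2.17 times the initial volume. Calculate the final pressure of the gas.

256 kPa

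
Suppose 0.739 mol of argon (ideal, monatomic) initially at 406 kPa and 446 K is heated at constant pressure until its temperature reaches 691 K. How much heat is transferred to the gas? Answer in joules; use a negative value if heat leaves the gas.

3760 J

V₁ = nRT₁/P₁ = 0.739×8.314×446/406 = 6.75 L.
Isobaric: P stays 406 kPa; V/T = const ⇒ T₂ = 691 K, V₂ = 10.5 L.
W = PΔV = 406×(10.5−6.75) kPa·L = 1510 J.
ΔU = nCvΔT = 0.739×12.5×(691−446) = 2260 J.
Q = ΔU + W = nCpΔT = 3760 J.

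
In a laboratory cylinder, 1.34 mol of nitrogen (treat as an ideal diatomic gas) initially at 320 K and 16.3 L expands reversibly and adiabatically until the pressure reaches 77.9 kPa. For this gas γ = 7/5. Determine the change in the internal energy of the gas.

-2280 J

P₁ = nRT₁/V₁ = 1.34×8.314×320/16.3 = 219 kPa.
Adiabatic: T₂/T₁ = (P₂/P₁)^((γ−1)/γ) ⇒ T₂ = 320×(0.356)^0.286 = 238 K; V₂ = 34.1 L.
For an ideal gas ΔU = nCvΔT with Cv = (5/2)R = 20.8 J/(mol·K).
ΔU = 1.34×20.8×(238−320) = -2280 J.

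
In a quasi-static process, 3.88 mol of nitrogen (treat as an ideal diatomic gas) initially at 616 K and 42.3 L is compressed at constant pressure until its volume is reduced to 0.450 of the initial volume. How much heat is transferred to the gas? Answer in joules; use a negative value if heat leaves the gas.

-38300 J

P₁ = nRT₁/V₁ = 3.88×8.314×616/42.3 = 470 kPa.
Isobaric: P stays 470 kPa; V/T = const ⇒ T₂ = 277 K, V₂ = 19.0 L.
W = PΔV = 470×(19.0−42.3) kPa·L = -10900 J.
ΔU = nCvΔT = 3.88×20.8×(277−616) = -27300 J.
Q = ΔU + W = nCpΔT = -38300 J.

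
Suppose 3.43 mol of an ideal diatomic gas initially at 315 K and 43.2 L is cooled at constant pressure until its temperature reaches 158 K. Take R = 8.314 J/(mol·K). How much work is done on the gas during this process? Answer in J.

4480 J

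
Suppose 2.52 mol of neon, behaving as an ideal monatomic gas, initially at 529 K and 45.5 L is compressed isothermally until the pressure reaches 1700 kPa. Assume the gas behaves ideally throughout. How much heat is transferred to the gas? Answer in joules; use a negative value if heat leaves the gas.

P₁ = nRT₁/V₁ = 2.52×8.314×529/45.5 = 244 kPa.
Isothermal: T stays 529 K; PV = const ⇒ V₂ = 6.52 L, P₂ = 1700 kPa.
ΔU = 0 (ideal gas, T constant).
W = nRT ln(V₂/V₁) = 2.52×8.314×529×ln(0.143) = -21500 J.
Q = ΔU + W = -21500 J.

-21500 J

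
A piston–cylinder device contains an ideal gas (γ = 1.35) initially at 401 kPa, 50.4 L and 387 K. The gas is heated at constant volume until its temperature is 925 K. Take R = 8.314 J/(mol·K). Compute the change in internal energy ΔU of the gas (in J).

n = P₁V₁/(RT₁) = 401×50.4/(8.314×387) = 6.28 mol.
Isochoric: V stays 50.4 L; P/T = const ⇒ T₂ = 925 K, P₂ = 958 kPa.
For an ideal gas ΔU = nCvΔT with Cv = R/(γ−1) = 23.8 J/(mol·K).
ΔU = 6.28×23.8×(925−387) = 80300 J.

80300 J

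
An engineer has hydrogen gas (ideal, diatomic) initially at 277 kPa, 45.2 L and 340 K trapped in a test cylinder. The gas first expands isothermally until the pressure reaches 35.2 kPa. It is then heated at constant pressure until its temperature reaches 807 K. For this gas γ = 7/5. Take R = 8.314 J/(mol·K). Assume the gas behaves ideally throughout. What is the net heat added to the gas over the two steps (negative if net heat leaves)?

86000 J

n = P₁V₁/(RT₁) = 277×45.2/(8.314×340) = 4.43 mol.
Step 1 — Isothermal: T stays 340 K; PV = const ⇒ V₂ = 356 L, P₂ = 35.2 kPa.
ΔU = 0 (ideal gas, T constant).
W = nRT ln(V₂/V₁) = 4.43×8.314×340×ln(7.87) = 25800 J.
Q = ΔU + W = 25800 J.
State after step 1: P = 35.2 kPa, V = 356 L, T = 340 K.
Step 2 — Isobaric: P stays 35.2 kPa; V/T = const ⇒ T₂ = 807 K, V₂ = 844 L.
W = PΔV = 35.2×(844−356) kPa·L = 17200 J.
ΔU = nCvΔT = 4.43×20.8×(807−340) = 43000 J.
Q = ΔU + W = nCpΔT = 60200 J.
Net over both steps: W = 43000 J, Q = 86000 J, ΔU = 43000 J.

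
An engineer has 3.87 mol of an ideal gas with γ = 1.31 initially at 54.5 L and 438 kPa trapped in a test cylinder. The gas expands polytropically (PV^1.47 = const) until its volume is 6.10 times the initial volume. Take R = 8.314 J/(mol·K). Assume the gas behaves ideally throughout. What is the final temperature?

T₁ = P₁V₁/(nR) = 438×54.5/(3.87×8.314) = 742 K.
Polytropic n=1.47: T₂ = T₁(V₁/V₂)^(n−1) = 742×(0.164)^0.47 = 317 K; P₂ = P₁(V₁/V₂)^n = 30.7 kPa.

317 K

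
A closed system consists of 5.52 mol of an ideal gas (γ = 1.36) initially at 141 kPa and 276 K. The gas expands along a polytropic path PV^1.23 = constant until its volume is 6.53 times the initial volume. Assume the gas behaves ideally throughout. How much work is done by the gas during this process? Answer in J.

19300 J

V₁ = nRT₁/P₁ = 5.52×8.314×276/141 = 89.8 L.
Polytropic n=1.23: T₂ = T₁(V₁/V₂)^(n−1) = 276×(0.153)^0.23 = 179 K; P₂ = P₁(V₁/V₂)^n = 14.0 kPa.
W = (P₁V₁−P₂V₂)/(n−1) = (141×89.8−14.0×587)/0.23 = 19300 J.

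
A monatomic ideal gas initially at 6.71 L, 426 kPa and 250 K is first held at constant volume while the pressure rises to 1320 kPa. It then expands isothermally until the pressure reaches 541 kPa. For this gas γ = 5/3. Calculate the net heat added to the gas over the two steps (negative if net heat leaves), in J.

16900 J

n = P₁V₁/(RT₁) = 426×6.71/(8.314×250) = 1.38 mol.
Step 1 — Isochoric: V stays 6.71 L; P/T = const ⇒ T₂ = 775 K, P₂ = 1320 kPa.
W = 0 (no volume change).
ΔU = nCvΔT = 1.38×12.5×(775−250) = 9000 J.
Q = ΔU = 9000 J.
State after step 1: P = 1320 kPa, V = 6.71 L, T = 775 K.
Step 2 — Isothermal: T stays 775 K; PV = const ⇒ V₂ = 16.4 L, P₂ = 541 kPa.
ΔU = 0 (ideal gas, T constant).
W = nRT ln(V₂/V₁) = 1.38×8.314×775×ln(2.44) = 7900 J.
Q = ΔU + W = 7900 J.
Net over both steps: W = 7900 J, Q = 16900 J, ΔU = 9000 J.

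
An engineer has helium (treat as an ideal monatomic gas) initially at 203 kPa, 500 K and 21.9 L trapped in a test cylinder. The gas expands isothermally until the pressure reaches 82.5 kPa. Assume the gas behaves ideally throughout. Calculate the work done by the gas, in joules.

4000 J

n = P₁V₁/(RT₁) = 203×21.9/(8.314×500) = 1.07 mol.
Isothermal: T stays 500 K; PV = const ⇒ V₂ = 53.9 L, P₂ = 82.5 kPa.
W = nRT ln(V₂/V₁) = 1.07×8.314×500×ln(2.46) = 4000 J.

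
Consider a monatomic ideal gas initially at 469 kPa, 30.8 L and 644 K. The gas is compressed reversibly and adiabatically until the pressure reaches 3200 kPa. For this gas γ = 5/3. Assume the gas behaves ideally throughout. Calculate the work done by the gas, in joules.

n = P₁V₁/(RT₁) = 469×30.8/(8.314×644) = 2.70 mol.
Adiabatic: T₂/T₁ = (P₂/P₁)^((γ−1)/γ) ⇒ T₂ = 644×(6.82)^0.400 = 1390 K; V₂ = 9.73 L.
ΔU = nCvΔT = 2.70×12.5×(1390−644) = 25000 J.
Q = 0 for an adiabatic process, so W = −ΔU = -25000 J.

-25000 J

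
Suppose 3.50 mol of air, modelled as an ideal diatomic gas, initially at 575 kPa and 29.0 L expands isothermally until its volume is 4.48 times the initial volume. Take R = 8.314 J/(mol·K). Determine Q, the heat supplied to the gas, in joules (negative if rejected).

T₁ = P₁V₁/(nR) = 575×29.0/(3.50×8.314) = 573 K.
Isothermal: T stays 573 K; PV = const ⇒ V₂ = 130 L, P₂ = 128 kPa.
ΔU = 0 (ideal gas, T constant).
W = nRT ln(V₂/V₁) = 3.50×8.314×573×ln(4.48) = 25000 J.
Q = ΔU + W = 25000 J.

25000 J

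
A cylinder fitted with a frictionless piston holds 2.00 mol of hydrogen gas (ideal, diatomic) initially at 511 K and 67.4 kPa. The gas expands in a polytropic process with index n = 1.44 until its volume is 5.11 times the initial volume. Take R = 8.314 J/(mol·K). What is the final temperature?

249 K

V₁ = nRT₁/P₁ = 2.00×8.314×511/67.4 = 126 L.
Polytropic n=1.44: T₂ = T₁(V₁/V₂)^(n−1) = 511×(0.196)^0.44 = 249 K; P₂ = P₁(V₁/V₂)^n = 6.43 kPa.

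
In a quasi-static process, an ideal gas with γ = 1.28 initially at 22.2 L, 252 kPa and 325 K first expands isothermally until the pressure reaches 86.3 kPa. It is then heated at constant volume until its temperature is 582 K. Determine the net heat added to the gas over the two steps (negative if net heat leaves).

21800 J

n = P₁V₁/(RT₁) = 252×22.2/(8.314×325) = 2.07 mol.
Step 1 — Isothermal: T stays 325 K; PV = const ⇒ V₂ = 64.8 L, P₂ = 86.3 kPa.
ΔU = 0 (ideal gas, T constant).
W = nRT ln(V₂/V₁) = 2.07×8.314×325×ln(2.92) = 5990 J.
Q = ΔU + W = 5990 J.
State after step 1: P = 86.3 kPa, V = 64.8 L, T = 325 K.
Step 2 — Isochoric: V stays 64.8 L; P/T = const ⇒ T₂ = 582 K, P₂ = 155 kPa.
W = 0 (no volume change).
ΔU = nCvΔT = 2.07×29.7×(582−325) = 15800 J.
Q = ΔU = 15800 J.
Net over both steps: W = 5990 J, Q = 21800 J, ΔU = 15800 J.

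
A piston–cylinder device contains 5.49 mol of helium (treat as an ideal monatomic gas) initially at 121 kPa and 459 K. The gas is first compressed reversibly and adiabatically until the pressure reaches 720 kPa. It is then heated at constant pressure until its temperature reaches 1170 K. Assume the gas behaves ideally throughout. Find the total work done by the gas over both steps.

-22100 J

V₁ = nRT₁/P₁ = 5.49×8.314×459/121 = 173 L.
Step 1 — Adiabatic: T₂/T₁ = (P₂/P₁)^((γ−1)/γ) ⇒ T₂ = 459×(5.95)^0.400 = 937 K; V₂ = 59.4 L.
ΔU = nCvΔT = 5.49×12.5×(937−459) = 32700 J.
Q = 0 for an adiabatic process, so W = −ΔU = -32700 J.
State after step 1: P = 720 kPa, V = 59.4 L, T = 937 K.
Step 2 — Isobaric: P stays 720 kPa; V/T = const ⇒ T₂ = 1170 K, V₂ = 74.2 L.
W = PΔV = 720×(74.2−59.4) kPa·L = 10600 J.
ΔU = nCvΔT = 5.49×12.5×(1170−937) = 16000 J.
Q = ΔU + W = nCpΔT = 26600 J.
Net over both steps: W = -22100 J, Q = 26600 J, ΔU = 48700 J.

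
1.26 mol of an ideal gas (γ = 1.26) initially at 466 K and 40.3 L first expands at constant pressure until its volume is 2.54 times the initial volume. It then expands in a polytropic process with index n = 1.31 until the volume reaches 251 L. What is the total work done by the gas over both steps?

P₁ = nRT₁/V₁ = 1.26×8.314×466/40.3 = 121 kPa.
Step 1 — Isobaric: P stays 121 kPa; V/T = const ⇒ T₂ = 1180 K, V₂ = 102 L.
W = PΔV = 121×(102−40.3) kPa·L = 7520 J.
ΔU = nCvΔT = 1.26×32.0×(1180−466) = 28900 J.
Q = ΔU + W = nCpΔT = 36400 J.
State after step 1: P = 121 kPa, V = 102 L, T = 1180 K.
Step 2 — Polytropic n=1.31: T₂ = T₁(V₁/V₂)^(n−1) = 1180×(0.408)^0.31 = 896 K; P₂ = P₁(V₁/V₂)^n = 37.4 kPa.
W = (P₁V₁−P₂V₂)/(n−1) = (121×102−37.4×251)/0.31 = 9710 J.
ΔU = nCvΔT = 1.26×32.0×(896−1180) = -11600 J.
Q = ΔU + W = -1870 J.
Net over both steps: W = 17200 J, Q = 34600 J, ΔU = 17300 J.

17200 J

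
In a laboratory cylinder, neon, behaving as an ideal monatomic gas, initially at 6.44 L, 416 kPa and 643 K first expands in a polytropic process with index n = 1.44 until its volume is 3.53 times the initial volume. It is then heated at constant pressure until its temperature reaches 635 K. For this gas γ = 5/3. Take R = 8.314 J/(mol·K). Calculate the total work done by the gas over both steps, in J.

n = P₁V₁/(RT₁) = 416×6.44/(8.314×643) = 0.501 mol.
Step 1 — Polytropic n=1.44: T₂ = T₁(V₁/V₂)^(n−1) = 643×(0.283)^0.44 = 369 K; P₂ = P₁(V₁/V₂)^n = 67.7 kPa.
W = (P₁V₁−P₂V₂)/(n−1) = (416×6.44−67.7×22.7)/0.44 = 2590 J.
ΔU = nCvΔT = 0.501×12.5×(369−643) = -1710 J.
Q = ΔU + W = 882 J.
State after step 1: P = 67.7 kPa, V = 22.7 L, T = 369 K.
Step 2 — Isobaric: P stays 67.7 kPa; V/T = const ⇒ T₂ = 635 K, V₂ = 39.1 L.
W = PΔV = 67.7×(39.1−22.7) kPa·L = 1110 J.
ΔU = nCvΔT = 0.501×12.5×(635−369) = 1660 J.
Q = ΔU + W = nCpΔT = 2770 J.
Net over both steps: W = 3700 J, Q = 3650 J, ΔU = -50.0 J.

3700 J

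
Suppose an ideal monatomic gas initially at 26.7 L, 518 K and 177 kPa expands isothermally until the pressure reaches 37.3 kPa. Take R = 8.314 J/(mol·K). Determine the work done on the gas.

n = P₁V₁/(RT₁) = 177×26.7/(8.314×518) = 1.10 mol.
Isothermal: T stays 518 K; PV = const ⇒ V₂ = 127 L, P₂ = 37.3 kPa.
W = nRT ln(V₂/V₁) = 1.10×8.314×518×ln(4.75) = 7360 J.
Work done on the gas = −W_by = -7360 J.

-7360 J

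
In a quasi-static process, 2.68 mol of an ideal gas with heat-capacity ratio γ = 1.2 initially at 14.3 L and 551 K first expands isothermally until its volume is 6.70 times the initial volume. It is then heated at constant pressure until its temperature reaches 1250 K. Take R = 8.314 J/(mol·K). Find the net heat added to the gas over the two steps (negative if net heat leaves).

P₁ = nRT₁/V₁ = 2.68×8.314×551/14.3 = 859 kPa.
Step 1 — Isothermal: T stays 551 K; PV = const ⇒ V₂ = 95.8 L, P₂ = 128 kPa.
ΔU = 0 (ideal gas, T constant).
W = nRT ln(V₂/V₁) = 2.68×8.314×551×ln(6.70) = 23400 J.
Q = ΔU + W = 23400 J.
State after step 1: P = 128 kPa, V = 95.8 L, T = 551 K.
Step 2 — Isobaric: P stays 128 kPa; V/T = const ⇒ T₂ = 1250 K, V₂ = 217 L.
W = PΔV = 128×(217−95.8) kPa·L = 15600 J.
ΔU = nCvΔT = 2.68×41.6×(1250−551) = 77900 J.
Q = ΔU + W = nCpΔT = 93400 J.
Net over both steps: W = 38900 J, Q = 117000 J, ΔU = 77900 J.

117000 J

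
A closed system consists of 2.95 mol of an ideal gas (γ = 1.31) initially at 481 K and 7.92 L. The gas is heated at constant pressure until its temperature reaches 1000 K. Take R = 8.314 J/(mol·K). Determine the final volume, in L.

16.5 L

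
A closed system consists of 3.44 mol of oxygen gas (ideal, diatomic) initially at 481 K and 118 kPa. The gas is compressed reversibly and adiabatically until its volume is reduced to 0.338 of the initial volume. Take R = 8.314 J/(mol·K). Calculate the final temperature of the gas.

V₁ = nRT₁/P₁ = 3.44×8.314×481/118 = 117 L.
Adiabatic: TV^(γ−1) = const ⇒ T₂ = 481×(2.96)^0.400 = 742 K; PV^γ = const ⇒ P₂ = 539 kPa.

742 K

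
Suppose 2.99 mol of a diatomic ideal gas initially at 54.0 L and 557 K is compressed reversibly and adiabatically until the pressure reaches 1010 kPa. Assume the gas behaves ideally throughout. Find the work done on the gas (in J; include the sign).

P₁ = nRT₁/V₁ = 2.99×8.314×557/54.0 = 256 kPa.
Adiabatic: T₂/T₁ = (P₂/P₁)^((γ−1)/γ) ⇒ T₂ = 557×(3.94)^0.286 = 824 K; V₂ = 20.3 L.
ΔU = nCvΔT = 2.99×20.8×(824−557) = 16600 J.
Q = 0 for an adiabatic process, so W = −ΔU = -16600 J.
Work done on the gas = −W_by = 16600 J.

16600 J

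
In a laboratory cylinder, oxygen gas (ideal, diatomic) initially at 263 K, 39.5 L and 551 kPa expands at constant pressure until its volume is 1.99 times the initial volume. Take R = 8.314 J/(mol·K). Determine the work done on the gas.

-21500 J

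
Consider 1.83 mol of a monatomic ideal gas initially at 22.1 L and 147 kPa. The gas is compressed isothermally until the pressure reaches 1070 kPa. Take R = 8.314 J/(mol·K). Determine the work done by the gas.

T₁ = P₁V₁/(nR) = 147×22.1/(1.83×8.314) = 214 K.
Isothermal: T stays 214 K; PV = const ⇒ V₂ = 3.04 L, P₂ = 1070 kPa.
W = nRT ln(V₂/V₁) = 1.83×8.314×214×ln(0.137) = -6450 J.

-6450 J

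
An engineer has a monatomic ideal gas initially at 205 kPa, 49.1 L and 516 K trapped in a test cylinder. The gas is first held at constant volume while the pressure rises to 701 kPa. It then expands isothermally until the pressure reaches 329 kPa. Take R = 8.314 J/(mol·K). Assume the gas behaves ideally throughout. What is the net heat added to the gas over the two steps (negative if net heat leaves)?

n = P₁V₁/(RT₁) = 205×49.1/(8.314×516) = 2.35 mol.
Step 1 — Isochoric: V stays 49.1 L; P/T = const ⇒ T₂ = 1760 K, P₂ = 701 kPa.
W = 0 (no volume change).
ΔU = nCvΔT = 2.35×12.5×(1760−516) = 36500 J.
Q = ΔU = 36500 J.
State after step 1: P = 701 kPa, V = 49.1 L, T = 1760 K.
Step 2 — Isothermal: T stays 1760 K; PV = const ⇒ V₂ = 105 L, P₂ = 329 kPa.
ΔU = 0 (ideal gas, T constant).
W = nRT ln(V₂/V₁) = 2.35×8.314×1760×ln(2.13) = 26000 J.
Q = ΔU + W = 26000 J.
Net over both steps: W = 26000 J, Q = 62600 J, ΔU = 36500 J.

62600 J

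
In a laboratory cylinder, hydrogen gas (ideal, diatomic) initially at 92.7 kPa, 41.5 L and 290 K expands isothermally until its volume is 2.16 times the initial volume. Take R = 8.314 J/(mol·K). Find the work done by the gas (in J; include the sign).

2960 J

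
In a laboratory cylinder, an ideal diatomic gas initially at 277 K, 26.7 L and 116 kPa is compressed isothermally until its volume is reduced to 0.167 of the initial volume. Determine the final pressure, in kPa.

695 kPa

Isothermal: T stays 277 K; PV = const ⇒ V₂ = 4.46 L, P₂ = 695 kPa.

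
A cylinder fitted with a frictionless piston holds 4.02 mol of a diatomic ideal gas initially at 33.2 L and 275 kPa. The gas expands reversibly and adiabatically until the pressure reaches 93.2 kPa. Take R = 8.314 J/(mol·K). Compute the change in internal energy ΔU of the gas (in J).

T₁ = P₁V₁/(nR) = 275×33.2/(4.02×8.314) = 273 K.
Adiabatic: T₂/T₁ = (P₂/P₁)^((γ−1)/γ) ⇒ T₂ = 273×(0.339)^0.286 = 201 K; V₂ = 71.9 L.
For an ideal gas ΔU = nCvΔT with Cv = (5/2)R = 20.8 J/(mol·K).
ΔU = 4.02×20.8×(201−273) = -6070 J.

-6070 J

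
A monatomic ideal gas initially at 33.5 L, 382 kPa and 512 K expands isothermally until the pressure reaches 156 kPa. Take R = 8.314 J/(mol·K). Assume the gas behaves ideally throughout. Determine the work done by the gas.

11500 J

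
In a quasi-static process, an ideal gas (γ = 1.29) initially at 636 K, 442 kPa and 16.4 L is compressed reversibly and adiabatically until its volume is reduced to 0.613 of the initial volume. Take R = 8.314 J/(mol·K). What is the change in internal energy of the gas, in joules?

n = P₁V₁/(RT₁) = 442×16.4/(8.314×636) = 1.37 mol.
Adiabatic: TV^(γ−1) = const ⇒ T₂ = 636×(1.63)^0.290 = 733 K; PV^γ = const ⇒ P₂ = 831 kPa.
For an ideal gas ΔU = nCvΔT with Cv = R/(γ−1) = 28.7 J/(mol·K).
ΔU = 1.37×28.7×(733−636) = 3810 J.

3810 J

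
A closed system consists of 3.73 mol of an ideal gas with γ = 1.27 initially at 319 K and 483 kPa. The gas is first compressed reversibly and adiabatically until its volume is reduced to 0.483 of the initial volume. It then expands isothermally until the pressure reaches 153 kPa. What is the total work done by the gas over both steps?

V₁ = nRT₁/P₁ = 3.73×8.314×319/483 = 20.5 L.
Step 1 — Adiabatic: TV^(γ−1) = const ⇒ T₂ = 319×(2.07)^0.270 = 388 K; PV^γ = const ⇒ P₂ = 1220 kPa.
ΔU = nCvΔT = 3.73×30.8×(388−319) = 7960 J.
Q = 0 for an adiabatic process, so W = −ΔU = -7960 J.
State after step 1: P = 1220 kPa, V = 9.89 L, T = 388 K.
Step 2 — Isothermal: T stays 388 K; PV = const ⇒ V₂ = 78.7 L, P₂ = 153 kPa.
ΔU = 0 (ideal gas, T constant).
W = nRT ln(V₂/V₁) = 3.73×8.314×388×ln(7.96) = 25000 J.
Q = ΔU + W = 25000 J.
Net over both steps: W = 17000 J, Q = 25000 J, ΔU = 7960 J.

17000 J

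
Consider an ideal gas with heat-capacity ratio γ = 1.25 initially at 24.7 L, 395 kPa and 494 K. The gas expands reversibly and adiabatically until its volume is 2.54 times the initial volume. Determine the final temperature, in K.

Adiabatic: TV^(γ−1) = const ⇒ T₂ = 494×(0.394)^0.250 = 391 K; PV^γ = const ⇒ P₂ = 123 kPa.

391 K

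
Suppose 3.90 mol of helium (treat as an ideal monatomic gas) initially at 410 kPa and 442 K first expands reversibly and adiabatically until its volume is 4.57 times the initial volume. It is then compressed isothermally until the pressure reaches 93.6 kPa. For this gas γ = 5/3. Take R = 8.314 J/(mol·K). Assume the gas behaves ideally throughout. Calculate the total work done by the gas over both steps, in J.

V₁ = nRT₁/P₁ = 3.90×8.314×442/410 = 35.0 L.
Step 1 — Adiabatic: TV^(γ−1) = const ⇒ T₂ = 442×(0.219)^0.667 = 161 K; PV^γ = const ⇒ P₂ = 32.6 kPa.
ΔU = nCvΔT = 3.90×12.5×(161−442) = -13700 J.
Q = 0 for an adiabatic process, so W = −ΔU = 13700 J.
State after step 1: P = 32.6 kPa, V = 160 L, T = 161 K.
Step 2 — Isothermal: T stays 161 K; PV = const ⇒ V₂ = 55.6 L, P₂ = 93.6 kPa.
ΔU = 0 (ideal gas, T constant).
W = nRT ln(V₂/V₁) = 3.90×8.314×161×ln(0.348) = -5490 J.
Q = ΔU + W = -5490 J.
Net over both steps: W = 8200 J, Q = -5490 J, ΔU = -13700 J.

8200 J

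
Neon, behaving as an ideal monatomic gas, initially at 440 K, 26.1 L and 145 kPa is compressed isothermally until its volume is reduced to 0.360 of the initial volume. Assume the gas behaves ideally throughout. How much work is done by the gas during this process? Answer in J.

n = P₁V₁/(RT₁) = 145×26.1/(8.314×440) = 1.03 mol.
Isothermal: T stays 440 K; PV = const ⇒ V₂ = 9.40 L, P₂ = 403 kPa.
W = nRT ln(V₂/V₁) = 1.03×8.314×440×ln(0.360) = -3870 J.

-3870 J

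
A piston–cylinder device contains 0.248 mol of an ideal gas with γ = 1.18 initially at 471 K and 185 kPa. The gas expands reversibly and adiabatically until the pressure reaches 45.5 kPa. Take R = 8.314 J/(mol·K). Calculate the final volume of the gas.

17.2 L

V₁ = nRT₁/P₁ = 0.248×8.314×471/185 = 5.25 L.
Adiabatic: T₂/T₁ = (P₂/P₁)^((γ−1)/γ) ⇒ T₂ = 471×(0.246)^0.153 = 380 K; V₂ = 17.2 L.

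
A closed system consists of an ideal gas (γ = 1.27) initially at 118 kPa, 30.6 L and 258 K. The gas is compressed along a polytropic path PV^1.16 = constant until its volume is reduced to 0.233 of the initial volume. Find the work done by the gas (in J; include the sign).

-5920 J

n = P₁V₁/(RT₁) = 118×30.6/(8.314×258) = 1.68 mol.
Polytropic n=1.16: T₂ = T₁(V₁/V₂)^(n−1) = 258×(4.29)^0.16 = 326 K; P₂ = P₁(V₁/V₂)^n = 639 kPa.
W = (P₁V₁−P₂V₂)/(n−1) = (118×30.6−639×7.13)/0.16 = -5920 J.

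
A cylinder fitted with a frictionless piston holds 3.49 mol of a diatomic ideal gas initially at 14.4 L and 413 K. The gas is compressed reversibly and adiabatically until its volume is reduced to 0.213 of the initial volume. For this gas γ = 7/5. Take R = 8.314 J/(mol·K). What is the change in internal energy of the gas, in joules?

P₁ = nRT₁/V₁ = 3.49×8.314×413/14.4 = 832 kPa.
Adiabatic: TV^(γ−1) = const ⇒ T₂ = 413×(4.69)^0.400 = 767 K; PV^γ = const ⇒ P₂ = 7250 kPa.
For an ideal gas ΔU = nCvΔT with Cv = (5/2)R = 20.8 J/(mol·K).
ΔU = 3.49×20.8×(767−413) = 25700 J.

25700 J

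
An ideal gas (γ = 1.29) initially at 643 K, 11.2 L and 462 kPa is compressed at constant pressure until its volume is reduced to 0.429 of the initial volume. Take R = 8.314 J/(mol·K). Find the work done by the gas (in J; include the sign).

-2950 J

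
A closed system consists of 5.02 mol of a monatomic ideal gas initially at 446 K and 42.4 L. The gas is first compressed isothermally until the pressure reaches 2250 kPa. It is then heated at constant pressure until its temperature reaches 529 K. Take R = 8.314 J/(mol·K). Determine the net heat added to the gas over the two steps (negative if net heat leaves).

-21800 J

P₁ = nRT₁/V₁ = 5.02×8.314×446/42.4 = 439 kPa.
Step 1 — Isothermal: T stays 446 K; PV = const ⇒ V₂ = 8.27 L, P₂ = 2250 kPa.
ΔU = 0 (ideal gas, T constant).
W = nRT ln(V₂/V₁) = 5.02×8.314×446×ln(0.195) = -30400 J.
Q = ΔU + W = -30400 J.
State after step 1: P = 2250 kPa, V = 8.27 L, T = 446 K.
Step 2 — Isobaric: P stays 2250 kPa; V/T = const ⇒ T₂ = 529 K, V₂ = 9.81 L.
W = PΔV = 2250×(9.81−8.27) kPa·L = 3460 J.
ΔU = nCvΔT = 5.02×12.5×(529−446) = 5200 J.
Q = ΔU + W = nCpΔT = 8660 J.
Net over both steps: W = -27000 J, Q = -21800 J, ΔU = 5200 J.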